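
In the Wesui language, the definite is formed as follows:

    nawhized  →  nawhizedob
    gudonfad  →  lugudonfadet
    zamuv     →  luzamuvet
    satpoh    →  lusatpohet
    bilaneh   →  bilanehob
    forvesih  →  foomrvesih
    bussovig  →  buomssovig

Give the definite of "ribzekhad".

bilaneh and forvesih both end in -h yet inflect differently (bilanehob, foomrvesih), so the final letter is not what conditions the rule; the last vowel is.
"ribzekhad" has last vowel 'a'. The one such stem in the data (gudonfad → lugudonfadet) adds lu- … -et around the stem, so the same rule applies.
The other patterns: stems whose last vowel is 'e' add -ob; stems whose last vowel is 'i' insert -om- after the first vowel.
So ribzekhad → luribzekhadet.

luribzekhadet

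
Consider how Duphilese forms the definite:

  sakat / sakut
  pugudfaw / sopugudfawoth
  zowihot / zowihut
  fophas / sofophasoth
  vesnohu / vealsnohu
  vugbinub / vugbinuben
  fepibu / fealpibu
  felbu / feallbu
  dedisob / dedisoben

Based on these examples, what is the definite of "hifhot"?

felbu and vugbinub both have last vowel 'u' yet inflect differently (feallbu, vugbinuben), so the last vowel is not what conditions the rule; the final letter is.
"hifhot" ends in -t. The stems ending in -t (sakat → sakut, zowihot → zowihut) change the last vowel to 'u'.
The other patterns: stems ending in -u insert -al- after the first vowel; stems ending in -b add -en; stems ending in -s or -w add so- … -oth around the stem.
So hifhot → hifhut.

hifhut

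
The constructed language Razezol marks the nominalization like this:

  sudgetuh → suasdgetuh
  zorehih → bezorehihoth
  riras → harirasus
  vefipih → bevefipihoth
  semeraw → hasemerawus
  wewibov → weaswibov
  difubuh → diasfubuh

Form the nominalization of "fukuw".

"fukuw" has last vowel 'u'. The stems whose last vowel is 'u' (difubuh → diasfubuh, sudgetuh → suasdgetuh) insert -as- after the first vowel.
The other patterns: stems whose last vowel is 'a' add ha- … -us around the stem; stems whose last vowel is 'i' add be- … -oth around the stem.
So fukuw → fuaskuw.

fuaskuw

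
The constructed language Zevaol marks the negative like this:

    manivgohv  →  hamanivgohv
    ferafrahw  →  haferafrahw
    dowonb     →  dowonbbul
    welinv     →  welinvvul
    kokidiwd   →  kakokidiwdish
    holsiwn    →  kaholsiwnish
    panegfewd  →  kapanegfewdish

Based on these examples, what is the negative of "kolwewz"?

kakolwewzish

manivgohv and welinv both end in -v yet inflect differently (hamanivgohv, welinvvul), so the final letter is not what conditions the rule; the second-to-last letter is.
"kolwewz" has second-to-last letter 'w'. The stems whose second-to-last letter is 'w' (kokidiwd → kakokidiwdish, holsiwn → kaholsiwnish, panegfewd → kapanegfewdish) add ka- … -ish around the stem.
The other patterns: stems whose second-to-last letter is 'h' add the prefix ha-; stems whose second-to-last letter is 'n' double the final consonant and add -ul.
So kolwewz → kakolwewzish.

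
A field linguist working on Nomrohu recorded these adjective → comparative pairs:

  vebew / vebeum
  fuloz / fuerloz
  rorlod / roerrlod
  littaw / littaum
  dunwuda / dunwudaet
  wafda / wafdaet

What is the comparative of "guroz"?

guerroz

"guroz" ends in -z. The one such stem in the data (fuloz → fuerloz) inserts -er- after the first vowel (as does rorlod), so the same rule applies.
So guroz → guerroz.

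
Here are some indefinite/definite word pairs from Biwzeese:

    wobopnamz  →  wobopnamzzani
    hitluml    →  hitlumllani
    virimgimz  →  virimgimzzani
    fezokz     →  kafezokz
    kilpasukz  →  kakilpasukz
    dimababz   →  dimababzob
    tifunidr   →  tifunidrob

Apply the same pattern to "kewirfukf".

wobopnamz and fezokz both end in -z yet inflect differently (wobopnamzzani, kafezokz), so the final letter is not what conditions the rule; the second-to-last letter is.
"kewirfukf" has second-to-last letter 'k'. The stems whose second-to-last letter is 'k' (fezokz → kafezokz, kilpasukz → kakilpasukz) add the prefix ka-.
So kewirfukf → kakewirfukf.

kakewirfukf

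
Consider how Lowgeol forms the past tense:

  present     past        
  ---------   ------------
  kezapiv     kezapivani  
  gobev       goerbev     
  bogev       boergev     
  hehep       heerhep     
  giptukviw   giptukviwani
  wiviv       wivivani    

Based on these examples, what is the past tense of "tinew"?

"tinew" has last vowel 'e'. The stems whose last vowel is 'e' (hehep → heerhep, gobev → goerbev, bogev → boergev) insert -er- after the first vowel.
So tinew → tiernew.

tiernew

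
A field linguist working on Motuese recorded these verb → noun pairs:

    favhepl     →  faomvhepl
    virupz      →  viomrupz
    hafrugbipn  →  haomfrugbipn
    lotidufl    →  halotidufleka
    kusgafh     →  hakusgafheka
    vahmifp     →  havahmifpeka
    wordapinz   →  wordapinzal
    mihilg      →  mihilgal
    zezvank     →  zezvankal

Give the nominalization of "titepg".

tiomtepg

favhepl and lotidufl both end in -l yet inflect differently (faomvhepl, halotidufleka), so the final letter is not what conditions the rule; the second-to-last letter is.
"titepg" has second-to-last letter 'p'. The stems whose second-to-last letter is 'p' (favhepl → faomvhepl, virupz → viomrupz, hafrugbipn → haomfrugbipn) insert -om- after the first vowel.
So titepg → tiomtepg.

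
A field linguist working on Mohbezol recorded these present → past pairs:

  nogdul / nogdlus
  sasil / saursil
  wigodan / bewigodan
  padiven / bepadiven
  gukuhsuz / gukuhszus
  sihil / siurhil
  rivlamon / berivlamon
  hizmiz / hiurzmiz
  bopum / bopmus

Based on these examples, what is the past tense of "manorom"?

bemanorom

nogdul and sihil both end in -l yet inflect differently (nogdlus, siurhil), so the final letter is not what conditions the rule; the last vowel is.
"manorom" has last vowel 'o'. The one such stem in the data (rivlamon → berivlamon) adds the prefix be-, so the same rule applies.
The other patterns: stems whose last vowel is 'u' delete the last vowel and add -us; stems whose last vowel is 'i' insert -ur- after the first vowel.
So manorom → bemanorom.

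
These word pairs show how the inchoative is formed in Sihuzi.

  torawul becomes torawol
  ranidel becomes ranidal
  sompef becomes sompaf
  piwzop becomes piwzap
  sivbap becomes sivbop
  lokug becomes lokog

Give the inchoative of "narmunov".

"narmunov" has last vowel 'o'. The one such stem in the data (piwzop → piwzap) changes the last vowel to 'a' (as do ranidel, sompef), so the same rule applies.
The other pattern: stems whose last vowel is 'a' or 'u' change the last vowel to 'o'.
So narmunov → narmunav.

narmunav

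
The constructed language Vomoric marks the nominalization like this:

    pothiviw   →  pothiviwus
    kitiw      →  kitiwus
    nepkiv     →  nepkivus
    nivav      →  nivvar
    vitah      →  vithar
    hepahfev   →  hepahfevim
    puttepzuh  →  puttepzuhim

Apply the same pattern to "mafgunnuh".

mafgunnuhim

nepkiv and nivav both end in -v yet inflect differently (nepkivus, nivvar), so the final letter is not what conditions the rule; the last vowel is.
"mafgunnuh" has last vowel 'u'. The one such stem in the data (puttepzuh → puttepzuhim) adds -im, so the same rule applies.
So mafgunnuh → mafgunnuhim.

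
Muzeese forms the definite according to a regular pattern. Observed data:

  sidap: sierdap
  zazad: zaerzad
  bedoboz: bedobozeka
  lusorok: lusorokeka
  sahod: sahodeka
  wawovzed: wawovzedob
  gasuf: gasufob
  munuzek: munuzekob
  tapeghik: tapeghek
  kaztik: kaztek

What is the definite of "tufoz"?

zazad and sahod both end in -d yet inflect differently (zaerzad, sahodeka), so the final letter is not what conditions the rule; the last vowel is.
"tufoz" has last vowel 'o'. The stems whose last vowel is 'o' (bedoboz → bedobozeka, lusorok → lusorokeka, sahod → sahodeka) add -eka.
So tufoz → tufozeka.

tufozeka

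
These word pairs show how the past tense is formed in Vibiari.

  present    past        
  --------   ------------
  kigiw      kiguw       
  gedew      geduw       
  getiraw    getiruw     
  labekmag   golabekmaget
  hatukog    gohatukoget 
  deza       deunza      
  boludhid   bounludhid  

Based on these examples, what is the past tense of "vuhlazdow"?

getiraw and labekmag both have last vowel 'a' yet inflect differently (getiruw, golabekmaget), so the last vowel is not what conditions the rule; the final letter is.
"vuhlazdow" ends in -w. The stems ending in -w (kigiw → kiguw, gedew → geduw, getiraw → getiruw) change the last vowel to 'u'.
The other patterns: stems ending in -g add go- … -et around the stem; stems ending in -a or -d insert -un- after the first vowel.
So vuhlazdow → vuhlazduw.

vuhlazduw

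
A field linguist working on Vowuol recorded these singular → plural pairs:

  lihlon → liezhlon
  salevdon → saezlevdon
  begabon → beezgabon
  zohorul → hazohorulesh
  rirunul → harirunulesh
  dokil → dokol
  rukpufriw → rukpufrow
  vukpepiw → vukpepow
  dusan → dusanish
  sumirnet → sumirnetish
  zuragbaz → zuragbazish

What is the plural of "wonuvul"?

hawonuvulesh

zohorul and dokil both end in -l yet inflect differently (hazohorulesh, dokol), so the final letter is not what conditions the rule; the last vowel is.
"wonuvul" has last vowel 'u'. The stems whose last vowel is 'u' (zohorul → hazohorulesh, rirunul → harirunulesh) add ha- … -esh around the stem.
The other patterns: stems whose last vowel is 'o' insert -ez- after the first vowel; stems whose last vowel is 'i' change the last vowel to 'o'; stems whose last vowel is 'a' or 'e' add -ish.
So wonuvul → hawonuvulesh.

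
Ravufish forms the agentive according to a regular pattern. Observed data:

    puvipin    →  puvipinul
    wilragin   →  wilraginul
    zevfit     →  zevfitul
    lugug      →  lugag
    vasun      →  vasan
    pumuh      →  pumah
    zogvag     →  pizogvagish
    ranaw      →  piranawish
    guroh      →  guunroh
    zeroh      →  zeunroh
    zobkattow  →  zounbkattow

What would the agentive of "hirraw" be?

"hirraw" has last vowel 'a'. The stems whose last vowel is 'a' (zogvag → pizogvagish, ranaw → piranawish) add pi- … -ish around the stem.
The other patterns: stems whose last vowel is 'i' add -ul; stems whose last vowel is 'u' change the last vowel to 'a'; stems whose last vowel is 'o' insert -un- after the first vowel.
So hirraw → pihirrawish.

pihirrawish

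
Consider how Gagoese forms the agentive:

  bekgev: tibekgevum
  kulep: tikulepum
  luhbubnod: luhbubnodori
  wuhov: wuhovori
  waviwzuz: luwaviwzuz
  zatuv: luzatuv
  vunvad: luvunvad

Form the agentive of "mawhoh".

bekgev and wuhov both end in -v yet inflect differently (tibekgevum, wuhovori), so the final letter is not what conditions the rule; the last vowel is.
"mawhoh" has last vowel 'o'. The stems whose last vowel is 'o' (luhbubnod → luhbubnodori, wuhov → wuhovori) add -ori.
So mawhoh → mawhohori.

mawhohori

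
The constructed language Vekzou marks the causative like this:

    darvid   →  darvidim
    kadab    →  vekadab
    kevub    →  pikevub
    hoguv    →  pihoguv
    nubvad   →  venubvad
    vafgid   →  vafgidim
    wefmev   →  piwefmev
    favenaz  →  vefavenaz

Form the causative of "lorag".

nubvad and vafgid both end in -d yet inflect differently (venubvad, vafgidim), so the final letter is not what conditions the rule; the last vowel is.
"lorag" has last vowel 'a'. The stems whose last vowel is 'a' (favenaz → vefavenaz, nubvad → venubvad, kadab → vekadab) add the prefix ve-.
The other patterns: stems whose last vowel is 'i' add -im; stems whose last vowel is 'e' or 'u' add the prefix pi-.
So lorag → velorag.

velorag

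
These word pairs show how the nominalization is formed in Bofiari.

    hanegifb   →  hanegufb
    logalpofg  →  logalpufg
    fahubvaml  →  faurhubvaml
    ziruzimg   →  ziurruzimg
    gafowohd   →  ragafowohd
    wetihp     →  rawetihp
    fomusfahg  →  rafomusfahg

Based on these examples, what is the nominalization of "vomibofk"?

"vomibofk" has second-to-last letter 'f'. The stems whose second-to-last letter is 'f' (hanegifb → hanegufb, logalpofg → logalpufg) change the last vowel to 'u'.
The other patterns: stems whose second-to-last letter is 'm' insert -ur- after the first vowel; stems whose second-to-last letter is 'h' add the prefix ra-.
So vomibofk → vomibufk.

vomibufk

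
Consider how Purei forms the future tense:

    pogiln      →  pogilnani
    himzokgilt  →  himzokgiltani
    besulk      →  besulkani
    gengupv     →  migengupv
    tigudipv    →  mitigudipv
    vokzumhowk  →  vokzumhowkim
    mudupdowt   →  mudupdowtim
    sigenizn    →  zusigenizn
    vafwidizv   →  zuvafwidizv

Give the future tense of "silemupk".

besulk and vokzumhowk both end in -k yet inflect differently (besulkani, vokzumhowkim), so the final letter is not what conditions the rule; the second-to-last letter is.
"silemupk" has second-to-last letter 'p'. The stems whose second-to-last letter is 'p' (gengupv → migengupv, tigudipv → mitigudipv) add the prefix mi-.
So silemupk → misilemupk.

misilemupk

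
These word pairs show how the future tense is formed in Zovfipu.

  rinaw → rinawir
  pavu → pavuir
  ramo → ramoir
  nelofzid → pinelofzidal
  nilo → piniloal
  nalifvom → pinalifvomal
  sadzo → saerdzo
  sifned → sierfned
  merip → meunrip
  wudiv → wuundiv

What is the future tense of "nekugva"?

"nekugva" begins with n-. The stems beginning with n- (nelofzid → pinelofzidal, nilo → piniloal, nalifvom → pinalifvomal) add pi- … -al around the stem.
So nekugva → pinekugvaal.

pinekugvaal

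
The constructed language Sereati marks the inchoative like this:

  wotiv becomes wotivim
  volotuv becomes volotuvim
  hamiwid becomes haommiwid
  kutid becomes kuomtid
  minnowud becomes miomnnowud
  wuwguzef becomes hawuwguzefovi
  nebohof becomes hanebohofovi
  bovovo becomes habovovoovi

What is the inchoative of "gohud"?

wotiv and hamiwid both have last vowel 'i' yet inflect differently (wotivim, haommiwid), so the last vowel is not what conditions the rule; the final letter is.
"gohud" ends in -d. The stems ending in -d (hamiwid → haommiwid, kutid → kuomtid, minnowud → miomnnowud) insert -om- after the first vowel.
The other patterns: stems ending in -v add -im; stems ending in -f or -o add ha- … -ovi around the stem.
So gohud → goomhud.

goomhud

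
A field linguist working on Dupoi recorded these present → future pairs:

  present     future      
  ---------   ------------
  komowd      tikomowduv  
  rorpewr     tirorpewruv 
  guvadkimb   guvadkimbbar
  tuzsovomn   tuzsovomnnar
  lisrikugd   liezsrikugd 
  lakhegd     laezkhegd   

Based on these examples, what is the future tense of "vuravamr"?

"vuravamr" has second-to-last letter 'm'. The stems whose second-to-last letter is 'm' (guvadkimb → guvadkimbbar, tuzsovomn → tuzsovomnnar) double the final consonant and add -ar.
The other patterns: stems whose second-to-last letter is 'w' add ti- … -uv around the stem; stems whose second-to-last letter is 'g' insert -ez- after the first vowel.
So vuravamr → vuravamrrar.

vuravamrrar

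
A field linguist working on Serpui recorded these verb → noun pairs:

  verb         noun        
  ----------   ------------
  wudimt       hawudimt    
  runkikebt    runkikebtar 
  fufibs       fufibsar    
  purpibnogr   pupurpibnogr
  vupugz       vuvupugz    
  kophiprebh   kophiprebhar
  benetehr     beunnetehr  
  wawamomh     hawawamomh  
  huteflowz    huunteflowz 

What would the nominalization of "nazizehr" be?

naunzizehr

runkikebt and wudimt both end in -t yet inflect differently (runkikebtar, hawudimt), so the final letter is not what conditions the rule; the second-to-last letter is.
"nazizehr" has second-to-last letter 'h'. The one such stem in the data (benetehr → beunnetehr) inserts -un- after the first vowel (as does huteflowz), so the same rule applies.
So nazizehr → naunzizehr.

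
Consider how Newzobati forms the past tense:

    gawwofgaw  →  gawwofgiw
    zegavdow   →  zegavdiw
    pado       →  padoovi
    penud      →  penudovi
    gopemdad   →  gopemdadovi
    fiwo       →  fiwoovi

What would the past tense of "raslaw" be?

"raslaw" ends in -w. The stems ending in -w (gawwofgaw → gawwofgiw, zegavdow → zegavdiw) change the last vowel to 'i'.
The other pattern: stems ending in -d or -o add -ovi.
So raslaw → rasliw.

rasliw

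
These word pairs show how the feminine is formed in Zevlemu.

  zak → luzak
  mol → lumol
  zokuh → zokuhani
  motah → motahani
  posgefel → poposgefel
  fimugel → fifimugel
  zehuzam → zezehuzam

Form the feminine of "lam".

mol and posgefel both end in -l yet inflect differently (lumol, poposgefel), so the final letter is not what conditions the rule; the number of vowels is.
"lam" has 1 vowel. The stems with 1 vowel (zak → luzak, mol → lumol) add the prefix lu-.
So lam → lulam.

lulam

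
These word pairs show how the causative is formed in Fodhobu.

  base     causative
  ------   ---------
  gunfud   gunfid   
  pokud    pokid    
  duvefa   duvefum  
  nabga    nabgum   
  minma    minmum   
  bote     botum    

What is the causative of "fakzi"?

nabga and pokud both have 2 vowels yet inflect differently (nabgum, pokid), so the number of vowels is not what conditions the rule; whether the stem ends in a vowel or a consonant is.
"fakzi" ends in a vowel. The stems ending in a vowel (nabga → nabgum, minma → minmum, bote → botum) drop the final letter and add -um.
The other pattern: stems ending in a consonant change the last vowel to 'i'.
So fakzi → fakzum.

fakzum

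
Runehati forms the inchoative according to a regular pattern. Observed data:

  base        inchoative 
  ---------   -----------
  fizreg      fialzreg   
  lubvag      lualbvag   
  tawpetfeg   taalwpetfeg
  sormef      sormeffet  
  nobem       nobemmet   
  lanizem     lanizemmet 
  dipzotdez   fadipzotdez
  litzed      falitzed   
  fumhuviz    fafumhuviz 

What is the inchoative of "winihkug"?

wialnihkug

fizreg and sormef both have last vowel 'e' yet inflect differently (fialzreg, sormeffet), so the last vowel is not what conditions the rule; the final letter is.
"winihkug" ends in -g. The stems ending in -g (fizreg → fialzreg, lubvag → lualbvag, tawpetfeg → taalwpetfeg) insert -al- after the first vowel.
So winihkug → wialnihkug.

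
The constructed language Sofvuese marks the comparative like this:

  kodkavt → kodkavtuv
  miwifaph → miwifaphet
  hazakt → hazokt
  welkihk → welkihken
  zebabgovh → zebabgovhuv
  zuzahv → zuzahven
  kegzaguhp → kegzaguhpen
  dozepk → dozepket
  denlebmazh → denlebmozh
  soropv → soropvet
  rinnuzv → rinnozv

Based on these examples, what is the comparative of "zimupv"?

zimupvet

"zimupv" has second-to-last letter 'p'. The stems whose second-to-last letter is 'p' (miwifaph → miwifaphet, dozepk → dozepket, soropv → soropvet) add -et.
The other patterns: stems whose second-to-last letter is 'h' add -en; stems whose second-to-last letter is 'v' add -uv; stems whose second-to-last letter is 'k' or 'z' change the last vowel to 'o'.
So zimupv → zimupvet.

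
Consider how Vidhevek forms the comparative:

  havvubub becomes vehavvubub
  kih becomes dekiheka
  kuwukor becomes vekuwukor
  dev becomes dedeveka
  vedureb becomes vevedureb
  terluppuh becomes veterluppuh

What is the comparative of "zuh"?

dezuheka

kih and terluppuh both end in -h yet inflect differently (dekiheka, veterluppuh), so the final letter is not what conditions the rule; the number of vowels is.
"zuh" has 1 vowel. The stems with 1 vowel (dev → dedeveka, kih → dekiheka) add de- … -eka around the stem.
So zuh → dezuheka.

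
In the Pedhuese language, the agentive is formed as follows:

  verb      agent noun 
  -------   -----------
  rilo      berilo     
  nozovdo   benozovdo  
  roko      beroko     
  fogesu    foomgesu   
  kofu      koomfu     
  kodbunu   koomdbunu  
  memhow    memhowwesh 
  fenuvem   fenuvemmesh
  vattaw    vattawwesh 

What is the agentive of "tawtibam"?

"tawtibam" ends in -m. The one such stem in the data (fenuvem → fenuvemmesh) doubles the final consonant and adds -esh (as do memhow, vattaw), so the same rule applies.
The other patterns: stems ending in -o add the prefix be-; stems ending in -u insert -om- after the first vowel.
So tawtibam → tawtibammesh.

tawtibammesh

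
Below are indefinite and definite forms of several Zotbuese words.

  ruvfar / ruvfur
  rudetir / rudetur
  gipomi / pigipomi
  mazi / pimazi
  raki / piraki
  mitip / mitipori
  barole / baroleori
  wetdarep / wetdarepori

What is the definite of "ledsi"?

rudetir and gipomi both have last vowel 'i' yet inflect differently (rudetur, pigipomi), so the last vowel is not what conditions the rule; the final letter is.
"ledsi" ends in -i. The stems ending in -i (gipomi → pigipomi, mazi → pimazi, raki → piraki) add the prefix pi-.
So ledsi → piledsi.

piledsi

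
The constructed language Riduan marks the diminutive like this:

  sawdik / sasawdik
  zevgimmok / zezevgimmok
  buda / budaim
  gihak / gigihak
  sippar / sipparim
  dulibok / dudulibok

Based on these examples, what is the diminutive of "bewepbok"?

bebewepbok

"bewepbok" ends in -k. The stems ending in -k (sawdik → sasawdik, zevgimmok → zezevgimmok, dulibok → dudulibok) repeat the first consonant+vowel as a prefix.
The other pattern: stems ending in -a or -r add -im.
So bewepbok → bebewepbok.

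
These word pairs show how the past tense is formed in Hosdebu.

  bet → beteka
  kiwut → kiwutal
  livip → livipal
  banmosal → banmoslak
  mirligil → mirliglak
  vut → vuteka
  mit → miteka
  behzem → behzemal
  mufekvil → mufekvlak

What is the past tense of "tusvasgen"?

tusvasgnak

vut and kiwut both end in -t yet inflect differently (vuteka, kiwutal), so the final letter is not what conditions the rule; the number of vowels is.
"tusvasgen" has 3 vowels. The stems with 3 vowels (banmosal → banmoslak, mirligil → mirliglak, mufekvil → mufekvlak) delete the last vowel and add -ak.
So tusvasgen → tusvasgnak.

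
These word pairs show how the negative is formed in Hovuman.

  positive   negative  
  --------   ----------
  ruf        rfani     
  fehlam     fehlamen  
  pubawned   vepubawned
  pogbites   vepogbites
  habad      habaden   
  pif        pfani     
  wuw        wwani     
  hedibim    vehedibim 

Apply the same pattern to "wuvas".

habad and pubawned both end in -d yet inflect differently (habaden, vepubawned), so the final letter is not what conditions the rule; the number of vowels is.
"wuvas" has 2 vowels. The stems with 2 vowels (habad → habaden, fehlam → fehlamen) add -en.
So wuvas → wuvasen.

wuvasen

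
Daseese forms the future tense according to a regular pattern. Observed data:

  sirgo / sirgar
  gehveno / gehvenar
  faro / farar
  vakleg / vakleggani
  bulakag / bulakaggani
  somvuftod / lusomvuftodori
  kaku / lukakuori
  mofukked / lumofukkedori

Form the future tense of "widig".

widiggani

sirgo and somvuftod both have last vowel 'o' yet inflect differently (sirgar, lusomvuftodori), so the last vowel is not what conditions the rule; the final letter is.
"widig" ends in -g. The stems ending in -g (vakleg → vakleggani, bulakag → bulakaggani) double the final consonant and add -ani.
The other patterns: stems ending in -o drop the final letter and add -ar; stems ending in -d or -u add lu- … -ori around the stem.
So widig → widiggani.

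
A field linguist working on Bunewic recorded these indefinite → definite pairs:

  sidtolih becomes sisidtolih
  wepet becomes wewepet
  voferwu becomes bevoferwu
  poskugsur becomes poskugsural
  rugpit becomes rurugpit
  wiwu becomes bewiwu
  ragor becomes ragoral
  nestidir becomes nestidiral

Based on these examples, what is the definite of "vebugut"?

"vebugut" ends in -t. The stems ending in -t (wepet → wewepet, rugpit → rurugpit) repeat the first consonant+vowel as a prefix.
The other patterns: stems ending in -u add the prefix be-; stems ending in -r add -al.
So vebugut → vevebugut.

vevebugut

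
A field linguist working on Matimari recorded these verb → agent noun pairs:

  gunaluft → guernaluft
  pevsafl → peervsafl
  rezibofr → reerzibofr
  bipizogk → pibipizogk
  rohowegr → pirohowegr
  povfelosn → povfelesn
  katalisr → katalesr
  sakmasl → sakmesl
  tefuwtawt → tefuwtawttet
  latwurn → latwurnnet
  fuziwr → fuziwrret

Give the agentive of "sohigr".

pisohigr

rezibofr and rohowegr both end in -r yet inflect differently (reerzibofr, pirohowegr), so the final letter is not what conditions the rule; the second-to-last letter is.
"sohigr" has second-to-last letter 'g'. The stems whose second-to-last letter is 'g' (bipizogk → pibipizogk, rohowegr → pirohowegr) add the prefix pi-.
So sohigr → pisohigr.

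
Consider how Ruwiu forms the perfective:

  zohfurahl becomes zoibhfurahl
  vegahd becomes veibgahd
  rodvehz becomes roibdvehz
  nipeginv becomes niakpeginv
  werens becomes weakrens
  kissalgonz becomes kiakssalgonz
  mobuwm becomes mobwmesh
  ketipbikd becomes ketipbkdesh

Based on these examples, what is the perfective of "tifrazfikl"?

rodvehz and kissalgonz both end in -z yet inflect differently (roibdvehz, kiakssalgonz), so the final letter is not what conditions the rule; the second-to-last letter is.
"tifrazfikl" has second-to-last letter 'k'. The one such stem in the data (ketipbikd → ketipbkdesh) deletes the last vowel and adds -esh (as does mobuwm), so the same rule applies.
So tifrazfikl → tifrazfklesh.

tifrazfklesh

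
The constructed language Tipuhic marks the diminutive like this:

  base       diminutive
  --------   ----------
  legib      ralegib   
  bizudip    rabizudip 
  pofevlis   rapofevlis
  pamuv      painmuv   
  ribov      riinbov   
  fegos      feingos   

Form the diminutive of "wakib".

pofevlis and fegos both end in -s yet inflect differently (rapofevlis, feingos), so the final letter is not what conditions the rule; the last vowel is.
"wakib" has last vowel 'i'. The stems whose last vowel is 'i' (legib → ralegib, bizudip → rabizudip, pofevlis → rapofevlis) add the prefix ra-.
So wakib → rawakib.

rawakib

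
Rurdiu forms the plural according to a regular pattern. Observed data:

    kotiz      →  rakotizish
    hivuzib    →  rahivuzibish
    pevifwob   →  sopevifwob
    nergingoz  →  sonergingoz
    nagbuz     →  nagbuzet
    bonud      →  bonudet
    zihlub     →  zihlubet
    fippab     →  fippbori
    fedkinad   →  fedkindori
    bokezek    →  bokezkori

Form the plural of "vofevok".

sovofevok

"vofevok" has last vowel 'o'. The stems whose last vowel is 'o' (pevifwob → sopevifwob, nergingoz → sonergingoz) add the prefix so-.
The other patterns: stems whose last vowel is 'i' add ra- … -ish around the stem; stems whose last vowel is 'u' add -et; stems whose last vowel is 'a' or 'e' delete the last vowel and add -ori.
So vofevok → sovofevok.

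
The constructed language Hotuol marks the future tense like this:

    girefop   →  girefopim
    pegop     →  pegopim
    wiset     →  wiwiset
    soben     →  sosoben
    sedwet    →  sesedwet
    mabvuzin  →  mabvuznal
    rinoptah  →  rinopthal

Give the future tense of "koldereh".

kokoldereh

soben and mabvuzin both end in -n yet inflect differently (sosoben, mabvuznal), so the final letter is not what conditions the rule; the last vowel is.
"koldereh" has last vowel 'e'. The stems whose last vowel is 'e' (wiset → wiwiset, soben → sosoben, sedwet → sesedwet) repeat the first consonant+vowel as a prefix.
So koldereh → kokoldereh.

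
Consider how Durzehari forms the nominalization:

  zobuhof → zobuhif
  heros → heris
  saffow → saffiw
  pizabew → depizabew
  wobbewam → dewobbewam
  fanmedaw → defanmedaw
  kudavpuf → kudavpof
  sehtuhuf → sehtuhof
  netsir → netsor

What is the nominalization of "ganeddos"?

saffow and pizabew both end in -w yet inflect differently (saffiw, depizabew), so the final letter is not what conditions the rule; the last vowel is.
"ganeddos" has last vowel 'o'. The stems whose last vowel is 'o' (zobuhof → zobuhif, heros → heris, saffow → saffiw) change the last vowel to 'i'.
The other patterns: stems whose last vowel is 'a' or 'e' add the prefix de-; stems whose last vowel is 'i' or 'u' change the last vowel to 'o'.
So ganeddos → ganeddis.

ganeddis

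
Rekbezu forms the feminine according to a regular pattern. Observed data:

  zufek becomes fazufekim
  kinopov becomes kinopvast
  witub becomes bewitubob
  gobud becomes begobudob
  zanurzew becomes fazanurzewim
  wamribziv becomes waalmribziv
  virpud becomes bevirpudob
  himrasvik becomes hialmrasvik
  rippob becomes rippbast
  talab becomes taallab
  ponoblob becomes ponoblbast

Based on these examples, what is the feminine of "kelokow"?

kelokwast

witub and talab both end in -b yet inflect differently (bewitubob, taallab), so the final letter is not what conditions the rule; the last vowel is.
"kelokow" has last vowel 'o'. The stems whose last vowel is 'o' (rippob → rippbast, kinopov → kinopvast, ponoblob → ponoblbast) delete the last vowel and add -ast.
The other patterns: stems whose last vowel is 'u' add be- … -ob around the stem; stems whose last vowel is 'e' add fa- … -im around the stem; stems whose last vowel is 'a' or 'i' insert -al- after the first vowel.
So kelokow → kelokwast.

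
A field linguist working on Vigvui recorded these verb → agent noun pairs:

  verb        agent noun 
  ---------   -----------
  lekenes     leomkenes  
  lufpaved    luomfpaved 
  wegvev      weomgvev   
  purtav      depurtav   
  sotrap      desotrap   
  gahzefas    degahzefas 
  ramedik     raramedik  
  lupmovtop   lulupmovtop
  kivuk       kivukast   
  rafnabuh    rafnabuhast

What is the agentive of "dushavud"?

wegvev and purtav both end in -v yet inflect differently (weomgvev, depurtav), so the final letter is not what conditions the rule; the last vowel is.
"dushavud" has last vowel 'u'. The stems whose last vowel is 'u' (kivuk → kivukast, rafnabuh → rafnabuhast) add -ast.
So dushavud → dushavudast.

dushavudast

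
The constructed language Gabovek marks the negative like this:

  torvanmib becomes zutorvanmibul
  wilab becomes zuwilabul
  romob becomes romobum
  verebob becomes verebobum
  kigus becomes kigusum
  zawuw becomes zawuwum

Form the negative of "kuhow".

kuhowum

torvanmib and romob both end in -b yet inflect differently (zutorvanmibul, romobum), so the final letter is not what conditions the rule; the last vowel is.
"kuhow" has last vowel 'o'. The stems whose last vowel is 'o' (romob → romobum, verebob → verebobum) add -um.
The other pattern: stems whose last vowel is 'a' or 'i' add zu- … -ul around the stem.
So kuhow → kuhowum.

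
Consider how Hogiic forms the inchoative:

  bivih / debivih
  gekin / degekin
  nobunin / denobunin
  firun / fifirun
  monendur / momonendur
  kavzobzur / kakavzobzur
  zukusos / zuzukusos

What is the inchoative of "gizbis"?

degizbis

gekin and firun both end in -n yet inflect differently (degekin, fifirun), so the final letter is not what conditions the rule; the last vowel is.
"gizbis" has last vowel 'i'. The stems whose last vowel is 'i' (bivih → debivih, gekin → degekin, nobunin → denobunin) add the prefix de-.
So gizbis → degizbis.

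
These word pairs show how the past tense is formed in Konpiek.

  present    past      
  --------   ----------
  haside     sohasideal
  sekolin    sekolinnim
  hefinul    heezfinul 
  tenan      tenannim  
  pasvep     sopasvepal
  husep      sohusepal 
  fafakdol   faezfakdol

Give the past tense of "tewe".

soteweal

hefinul and haside both begin with h- yet inflect differently (heezfinul, sohasideal), so the first letter is not what conditions the rule; the final letter is.
"tewe" ends in -e. The one such stem in the data (haside → sohasideal) adds so- … -al around the stem, so the same rule applies.
The other patterns: stems ending in -n double the final consonant and add -im; stems ending in -l insert -ez- after the first vowel.
So tewe → soteweal.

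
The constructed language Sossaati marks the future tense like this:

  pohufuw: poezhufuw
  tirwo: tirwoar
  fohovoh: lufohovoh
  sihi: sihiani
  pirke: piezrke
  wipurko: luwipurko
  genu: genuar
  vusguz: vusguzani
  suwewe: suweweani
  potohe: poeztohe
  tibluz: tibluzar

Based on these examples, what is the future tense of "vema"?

vemaani

pirke and suwewe both end in -e yet inflect differently (piezrke, suweweani), so the final letter is not what conditions the rule; the first letter is.
"vema" begins with v-. The one such stem in the data (vusguz → vusguzani) adds -ani, so the same rule applies.
The other patterns: stems beginning with p- insert -ez- after the first vowel; stems beginning with f- or w- add the prefix lu-; stems beginning with g- or t- add -ar.
So vema → vemaani.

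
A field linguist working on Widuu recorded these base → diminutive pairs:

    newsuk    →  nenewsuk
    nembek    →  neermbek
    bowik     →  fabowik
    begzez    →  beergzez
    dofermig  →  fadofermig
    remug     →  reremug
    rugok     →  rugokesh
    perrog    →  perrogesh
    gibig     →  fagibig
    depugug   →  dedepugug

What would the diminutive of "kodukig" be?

fakodukig

newsuk and rugok both end in -k yet inflect differently (nenewsuk, rugokesh), so the final letter is not what conditions the rule; the last vowel is.
"kodukig" has last vowel 'i'. The stems whose last vowel is 'i' (dofermig → fadofermig, bowik → fabowik, gibig → fagibig) add the prefix fa-.
So kodukig → fakodukig.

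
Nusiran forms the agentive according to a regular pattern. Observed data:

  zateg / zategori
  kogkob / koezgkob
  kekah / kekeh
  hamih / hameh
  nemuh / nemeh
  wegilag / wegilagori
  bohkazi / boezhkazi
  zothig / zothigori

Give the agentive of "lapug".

lapugori

zothig and hamih both have last vowel 'i' yet inflect differently (zothigori, hameh), so the last vowel is not what conditions the rule; the final letter is.
"lapug" ends in -g. The stems ending in -g (zateg → zategori, wegilag → wegilagori, zothig → zothigori) add -ori.
So lapug → lapugori.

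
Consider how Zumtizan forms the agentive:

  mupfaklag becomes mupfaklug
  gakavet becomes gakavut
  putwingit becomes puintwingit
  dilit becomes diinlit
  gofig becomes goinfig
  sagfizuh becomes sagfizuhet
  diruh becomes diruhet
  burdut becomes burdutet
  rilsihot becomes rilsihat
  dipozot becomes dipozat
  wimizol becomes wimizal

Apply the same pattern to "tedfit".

gakavet and putwingit both end in -t yet inflect differently (gakavut, puintwingit), so the final letter is not what conditions the rule; the last vowel is.
"tedfit" has last vowel 'i'. The stems whose last vowel is 'i' (putwingit → puintwingit, dilit → diinlit, gofig → goinfig) insert -in- after the first vowel.
The other patterns: stems whose last vowel is 'a' or 'e' change the last vowel to 'u'; stems whose last vowel is 'u' add -et; stems whose last vowel is 'o' change the last vowel to 'a'.
So tedfit → teindfit.

teindfit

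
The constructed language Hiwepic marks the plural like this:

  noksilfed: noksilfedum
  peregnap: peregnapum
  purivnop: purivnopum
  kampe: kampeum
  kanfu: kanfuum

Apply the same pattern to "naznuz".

naznuzum

Every pair shown (noksilfed → noksilfedum, peregnap → peregnapum, purivnop → purivnopum, …) follows the same rule: add -um.
So naznuz → naznuzum.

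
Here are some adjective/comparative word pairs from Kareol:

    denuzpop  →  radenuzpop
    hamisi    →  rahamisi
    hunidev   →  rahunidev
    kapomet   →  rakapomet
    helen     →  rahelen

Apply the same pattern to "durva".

radurva

Every pair shown (denuzpop → radenuzpop, hamisi → rahamisi, hunidev → rahunidev, …) follows the same rule: add the prefix ra-.
So durva → radurva.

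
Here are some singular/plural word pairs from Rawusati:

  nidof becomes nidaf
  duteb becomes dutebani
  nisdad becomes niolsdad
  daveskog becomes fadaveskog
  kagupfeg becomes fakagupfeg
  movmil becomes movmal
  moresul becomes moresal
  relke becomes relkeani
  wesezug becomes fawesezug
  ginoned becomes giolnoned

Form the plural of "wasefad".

ginoned and kagupfeg both have last vowel 'e' yet inflect differently (giolnoned, fakagupfeg), so the last vowel is not what conditions the rule; the final letter is.
"wasefad" ends in -d. The stems ending in -d (nisdad → niolsdad, ginoned → giolnoned) insert -ol- after the first vowel.
So wasefad → waolsefad.

waolsefad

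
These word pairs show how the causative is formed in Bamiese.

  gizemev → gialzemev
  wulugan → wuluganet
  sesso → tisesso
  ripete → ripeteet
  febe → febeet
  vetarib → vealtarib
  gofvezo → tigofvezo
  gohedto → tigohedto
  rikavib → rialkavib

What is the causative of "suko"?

tisuko

"suko" ends in -o. The stems ending in -o (sesso → tisesso, gofvezo → tigofvezo, gohedto → tigohedto) add the prefix ti-.
The other patterns: stems ending in -e or -n add -et; stems ending in -b or -v insert -al- after the first vowel.
So suko → tisuko.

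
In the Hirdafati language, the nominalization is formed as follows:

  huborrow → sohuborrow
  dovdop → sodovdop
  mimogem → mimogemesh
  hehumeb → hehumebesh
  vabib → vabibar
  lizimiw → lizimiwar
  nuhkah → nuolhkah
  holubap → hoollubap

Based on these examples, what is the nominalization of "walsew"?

walsewesh

hehumeb and vabib both end in -b yet inflect differently (hehumebesh, vabibar), so the final letter is not what conditions the rule; the last vowel is.
"walsew" has last vowel 'e'. The stems whose last vowel is 'e' (mimogem → mimogemesh, hehumeb → hehumebesh) add -esh.
So walsew → walsewesh.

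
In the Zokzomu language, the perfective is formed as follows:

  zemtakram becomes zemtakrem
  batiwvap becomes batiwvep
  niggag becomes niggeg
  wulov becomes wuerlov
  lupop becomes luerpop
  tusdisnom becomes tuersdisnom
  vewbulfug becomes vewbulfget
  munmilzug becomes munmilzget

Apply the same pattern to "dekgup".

dekgpet

batiwvap and lupop both end in -p yet inflect differently (batiwvep, luerpop), so the final letter is not what conditions the rule; the last vowel is.
"dekgup" has last vowel 'u'. The stems whose last vowel is 'u' (vewbulfug → vewbulfget, munmilzug → munmilzget) delete the last vowel and add -et.
The other patterns: stems whose last vowel is 'a' change the last vowel to 'e'; stems whose last vowel is 'o' insert -er- after the first vowel.
So dekgup → dekgpet.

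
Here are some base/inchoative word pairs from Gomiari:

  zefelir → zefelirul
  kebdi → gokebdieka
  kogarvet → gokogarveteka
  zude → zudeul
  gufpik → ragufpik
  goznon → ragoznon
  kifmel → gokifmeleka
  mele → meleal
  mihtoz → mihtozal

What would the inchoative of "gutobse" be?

ragutobse

"gutobse" begins with g-. The stems beginning with g- (gufpik → ragufpik, goznon → ragoznon) add the prefix ra-.
So gutobse → ragutobse.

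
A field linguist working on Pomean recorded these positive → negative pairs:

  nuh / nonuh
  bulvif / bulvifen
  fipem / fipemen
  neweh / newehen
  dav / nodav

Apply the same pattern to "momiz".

nuh and neweh both end in -h yet inflect differently (nonuh, newehen), so the final letter is not what conditions the rule; the number of vowels is.
"momiz" has 2 vowels. The stems with 2 vowels (fipem → fipemen, neweh → newehen, bulvif → bulvifen) add -en.
So momiz → momizen.

momizen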